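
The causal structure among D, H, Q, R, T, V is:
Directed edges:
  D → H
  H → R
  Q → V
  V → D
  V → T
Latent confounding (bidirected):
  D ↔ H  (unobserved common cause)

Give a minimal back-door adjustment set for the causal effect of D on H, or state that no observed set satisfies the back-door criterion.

D→H: no observed back-door set.

desc(D)\{D}={H,R}; candidates ⊆ {Q,T,V}.
D↔H: latent back-door arc(s) into D.
size 0: {}; under {} D still reaches {H,Q,R,T,V} ∋ H.
size 1: {Q}, {T}, {V}; under {Q} D still reaches {H,R,T,V} ∋ H.
size 2: {Q,T}, {Q,V}, {T,V}; under {Q,T} D still reaches {H,R,V} ∋ H.
D↔H cannot be blocked by any observed set — no back-door set.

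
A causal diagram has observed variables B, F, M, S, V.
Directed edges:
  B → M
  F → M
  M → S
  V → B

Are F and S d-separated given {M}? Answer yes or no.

Yes — F ⊥ S | {M}.

Bayes-Ball from F | {M} reaches {B,V}.
S ∉ reach(F|{M}) ⇒ F ⊥ S | {M}.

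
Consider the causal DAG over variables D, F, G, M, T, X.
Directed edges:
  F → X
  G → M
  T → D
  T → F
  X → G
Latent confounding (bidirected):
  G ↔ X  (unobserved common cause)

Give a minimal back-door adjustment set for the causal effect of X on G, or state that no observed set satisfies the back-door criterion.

X→G: no observed back-door set.

desc(X)\{X}={G,M}; candidates ⊆ {D,F,T}.
X↔G: latent back-door arc(s) into X.
size 0: {}; under {} X still reaches {D,F,G,M,T} ∋ G.
size 1: {D}, {F}, {T}; under {D} X still reaches {F,G,M,T} ∋ G.
size 2: {D,F}, {D,T}, {F,T}; under {D,F} X still reaches {G,M} ∋ G.
X↔G cannot be blocked by any observed set — no back-door set.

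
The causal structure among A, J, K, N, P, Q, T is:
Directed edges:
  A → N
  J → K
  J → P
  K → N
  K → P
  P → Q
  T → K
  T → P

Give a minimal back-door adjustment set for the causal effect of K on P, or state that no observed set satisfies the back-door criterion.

desc(K)\{K}={N,P,Q}; candidates ⊆ {A,J,T}.
size 0: {}; under {} K still reaches {J,P,Q,T} ∋ P.
size 1: {A}, {J}, {T}; under {A} K still reaches {J,P,Q,T} ∋ P.
{J,T}: K⊥P given {J,T} in G with K→· removed — back-door holds.

K→P: minimal back-door set {J, T}.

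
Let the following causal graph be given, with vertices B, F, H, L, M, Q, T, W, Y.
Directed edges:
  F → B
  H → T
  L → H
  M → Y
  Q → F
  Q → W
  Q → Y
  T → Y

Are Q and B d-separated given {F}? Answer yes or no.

Yes — Q ⊥ B | {F}.

Bayes-Ball from Q | {F} reaches {W,Y}.
B ∉ reach(Q|{F}) ⇒ Q ⊥ B | {F}.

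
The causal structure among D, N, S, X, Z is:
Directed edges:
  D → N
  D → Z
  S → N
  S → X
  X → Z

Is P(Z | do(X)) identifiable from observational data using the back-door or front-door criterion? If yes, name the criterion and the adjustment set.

P(Z|do(X)): backdoor, adjust for ∅.

desc(X)\{X}={Z}; candidates ⊆ {D,N,S}.
∅: X⊥Z given ∅ in G with X→· removed — back-door holds.
P(Z|do(X)) = P(Z|X) — no adjustment needed.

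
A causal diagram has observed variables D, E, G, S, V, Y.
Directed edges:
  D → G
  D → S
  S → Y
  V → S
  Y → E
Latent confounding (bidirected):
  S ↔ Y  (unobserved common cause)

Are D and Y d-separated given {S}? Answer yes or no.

No — D and Y are d-connected given {S}.

Bayes-Ball from D | {S} reaches {E,G,V,Y}.
Y ∈ reach(D|{S}) ⇒ D ⊥̸ Y | {S}.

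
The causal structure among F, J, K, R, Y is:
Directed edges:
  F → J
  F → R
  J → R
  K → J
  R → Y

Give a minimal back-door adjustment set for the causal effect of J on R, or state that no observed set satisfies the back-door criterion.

desc(J)\{J}={R,Y}; candidates ⊆ {F,K}.
size 0: {}; under {} J still reaches {F,K,R,Y} ∋ R.
{F}: J⊥R given {F} in G with J→· removed — back-door holds.

J→R: minimal back-door set {F}.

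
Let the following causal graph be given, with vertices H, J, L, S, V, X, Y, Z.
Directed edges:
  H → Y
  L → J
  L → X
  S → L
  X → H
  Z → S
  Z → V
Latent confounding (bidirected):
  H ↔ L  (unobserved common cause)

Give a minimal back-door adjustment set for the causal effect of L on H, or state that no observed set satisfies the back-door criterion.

desc(L)\{L}={H,J,X,Y}; candidates ⊆ {S,V,Z}.
L↔H: latent back-door arc(s) into L.
size 0: {}; under {} L still reaches {H,S,V,Y,Z} ∋ H.
size 1: {S}, {V}, {Z}; under {S} L still reaches {H,Y} ∋ H.
size 2: {S,V}, {S,Z}, {V,Z}; under {S,V} L still reaches {H,Y} ∋ H.
L↔H cannot be blocked by any observed set — no back-door set.

L→H: no observed back-door set.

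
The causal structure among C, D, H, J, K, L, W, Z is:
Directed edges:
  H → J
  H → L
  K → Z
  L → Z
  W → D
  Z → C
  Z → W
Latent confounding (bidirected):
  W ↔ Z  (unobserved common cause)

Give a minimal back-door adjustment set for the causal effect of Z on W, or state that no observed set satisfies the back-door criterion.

Z→W: no observed back-door set.

desc(Z)\{Z}={C,D,W}; candidates ⊆ {H,J,K,L}.
Z↔W: latent back-door arc(s) into Z.
size 0: {}; under {} Z still reaches {D,H,J,K,L,W} ∋ W.
size 1: {H}, {J}, {K} …(+1); under {H} Z still reaches {D,K,L,W} ∋ W.
size 2: {H,J}, {H,K}, {H,L} …(+3); under {H,J} Z still reaches {D,K,L,W} ∋ W.
Z↔W cannot be blocked by any observed set — no back-door set.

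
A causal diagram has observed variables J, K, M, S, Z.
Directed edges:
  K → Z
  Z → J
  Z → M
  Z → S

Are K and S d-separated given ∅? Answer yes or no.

No — K and S are d-connected given ∅.

Bayes-Ball from K | ∅ reaches {J,M,S,Z}.
S ∈ reach(K|∅) ⇒ K ⊥̸ S | ∅.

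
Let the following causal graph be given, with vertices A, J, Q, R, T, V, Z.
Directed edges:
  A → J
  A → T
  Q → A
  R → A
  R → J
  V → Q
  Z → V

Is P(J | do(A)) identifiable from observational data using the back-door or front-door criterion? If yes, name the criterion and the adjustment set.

desc(A)\{A}={J,T}; candidates ⊆ {Q,R,V,Z}.
size 0: {}; under {} A still reaches {J,Q,R,V,Z} ∋ J.
{R}: A⊥J given {R} in G with A→· removed — back-door holds.
P(J|do(A)) = Σ_{R} P(J|A,R)·P(R).

P(J|do(A)): backdoor, adjust for {R}.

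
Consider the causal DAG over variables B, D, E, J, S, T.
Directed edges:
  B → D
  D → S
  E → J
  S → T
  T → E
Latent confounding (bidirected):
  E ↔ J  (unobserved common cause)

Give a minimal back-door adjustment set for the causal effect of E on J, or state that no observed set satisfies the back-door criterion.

E→J: no observed back-door set.

desc(E)\{E}={J}; candidates ⊆ {B,D,S,T}.
E↔J: latent back-door arc(s) into E.
size 0: {}; under {} E still reaches {B,D,J,S,T} ∋ J.
size 1: {B}, {D}, {S} …(+1); under {B} E still reaches {D,J,S,T} ∋ J.
size 2: {B,D}, {B,S}, {B,T} …(+3); under {B,D} E still reaches {J,S,T} ∋ J.
E↔J cannot be blocked by any observed set — no back-door set.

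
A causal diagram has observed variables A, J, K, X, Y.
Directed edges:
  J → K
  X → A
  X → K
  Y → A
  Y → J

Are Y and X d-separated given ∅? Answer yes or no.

Bayes-Ball from Y | ∅ reaches {A,J,K}.
X ∉ reach(Y|∅) ⇒ Y ⊥ X | ∅.

Yes — Y ⊥ X | ∅.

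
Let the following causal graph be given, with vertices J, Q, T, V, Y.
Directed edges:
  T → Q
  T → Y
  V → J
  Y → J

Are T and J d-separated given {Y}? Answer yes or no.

Yes — T ⊥ J | {Y}.

Bayes-Ball from T | {Y} reaches {Q}.
J ∉ reach(T|{Y}) ⇒ T ⊥ J | {Y}.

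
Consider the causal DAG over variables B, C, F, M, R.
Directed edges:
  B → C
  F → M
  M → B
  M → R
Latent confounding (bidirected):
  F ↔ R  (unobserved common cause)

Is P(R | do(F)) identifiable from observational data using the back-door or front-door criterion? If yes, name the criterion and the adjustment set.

desc(F)\{F}={B,C,M,R}; candidates ⊆ {—}.
F↔R: latent back-door arc(s) into F.
size 0: {}; under {} F still reaches {R} ∋ R.
F↔R cannot be blocked by any observed set — no back-door set.
{M}: (i) intercepts every directed F→R path; (ii) no back-door F→{M}; (iii) {F} blocks every back-door {M}→R. Front-door holds.
P(R|do(F)) = Σ_{M} P(M|F) Σ_{F'} P(R|M,F')P(F').

P(R|do(F)): frontdoor, adjust for {M}.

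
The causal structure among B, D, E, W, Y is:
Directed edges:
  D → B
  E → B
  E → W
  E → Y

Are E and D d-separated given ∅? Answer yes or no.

Bayes-Ball from E | ∅ reaches {B,W,Y}.
D ∉ reach(E|∅) ⇒ E ⊥ D | ∅.

Yes — E ⊥ D | ∅.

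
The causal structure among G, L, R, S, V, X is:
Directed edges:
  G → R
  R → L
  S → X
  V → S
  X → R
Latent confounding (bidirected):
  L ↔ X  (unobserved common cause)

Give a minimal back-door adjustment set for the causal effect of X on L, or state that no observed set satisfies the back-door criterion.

desc(X)\{X}={L,R}; candidates ⊆ {G,S,V}.
X↔L: latent back-door arc(s) into X.
size 0: {}; under {} X still reaches {L,S,V} ∋ L.
size 1: {G}, {S}, {V}; under {G} X still reaches {L,S,V} ∋ L.
size 2: {G,S}, {G,V}, {S,V}; under {G,S} X still reaches {L} ∋ L.
X↔L cannot be blocked by any observed set — no back-door set.

X→L: no observed back-door set.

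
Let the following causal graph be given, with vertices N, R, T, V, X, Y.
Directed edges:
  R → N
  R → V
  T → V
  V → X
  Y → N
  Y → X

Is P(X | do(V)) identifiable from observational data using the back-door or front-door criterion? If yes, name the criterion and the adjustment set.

desc(V)\{V}={X}; candidates ⊆ {N,R,T,Y}.
∅: V⊥X given ∅ in G with V→· removed — back-door holds.
P(X|do(V)) = P(X|V) — no adjustment needed.

P(X|do(V)): backdoor, adjust for ∅.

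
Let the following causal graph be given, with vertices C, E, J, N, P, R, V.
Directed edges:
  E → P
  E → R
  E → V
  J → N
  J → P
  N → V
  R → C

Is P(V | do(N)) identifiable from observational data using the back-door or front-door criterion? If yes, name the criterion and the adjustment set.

P(V|do(N)): backdoor, adjust for ∅.

desc(N)\{N}={V}; candidates ⊆ {C,E,J,P,R}.
∅: N⊥V given ∅ in G with N→· removed — back-door holds.
P(V|do(N)) = P(V|N) — no adjustment needed.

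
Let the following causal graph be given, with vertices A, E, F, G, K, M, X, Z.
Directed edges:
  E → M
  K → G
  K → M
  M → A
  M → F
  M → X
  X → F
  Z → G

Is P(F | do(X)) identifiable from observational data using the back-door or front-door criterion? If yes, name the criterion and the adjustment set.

P(F|do(X)): backdoor, adjust for {M}.

desc(X)\{X}={F}; candidates ⊆ {A,E,G,K,M,Z}.
size 0: {}; under {} X still reaches {A,E,F,G,K,M} ∋ F.
{M}: X⊥F given {M} in G with X→· removed — back-door holds.
P(F|do(X)) = Σ_{M} P(F|X,M)·P(M).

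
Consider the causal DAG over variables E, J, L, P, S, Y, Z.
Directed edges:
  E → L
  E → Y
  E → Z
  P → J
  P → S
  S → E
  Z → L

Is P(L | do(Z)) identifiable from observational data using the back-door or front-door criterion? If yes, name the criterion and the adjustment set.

desc(Z)\{Z}={L}; candidates ⊆ {E,J,P,S,Y}.
size 0: {}; under {} Z still reaches {E,J,L,P,S,Y} ∋ L.
{E}: Z⊥L given {E} in G with Z→· removed — back-door holds.
P(L|do(Z)) = Σ_{E} P(L|Z,E)·P(E).

P(L|do(Z)): backdoor, adjust for {E}.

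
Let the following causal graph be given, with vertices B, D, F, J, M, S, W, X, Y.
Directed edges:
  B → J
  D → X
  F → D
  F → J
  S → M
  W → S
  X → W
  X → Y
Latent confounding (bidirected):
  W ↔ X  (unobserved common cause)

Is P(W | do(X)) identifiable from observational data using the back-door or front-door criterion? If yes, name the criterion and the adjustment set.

desc(X)\{X}={M,S,W,Y}; candidates ⊆ {B,D,F,J}.
X↔W: latent back-door arc(s) into X.
size 0: {}; under {} X still reaches {D,F,J,M,S,W} ∋ W.
size 1: {B}, {D}, {F} …(+1); under {B} X still reaches {D,F,J,M,S,W} ∋ W.
size 2: {B,D}, {B,F}, {B,J} …(+3); under {B,D} X still reaches {M,S,W} ∋ W.
X↔W cannot be blocked by any observed set — no back-door set.
No mediator lies on a directed X→…→W path.
Neither criterion identifies P(W|do(X)) in this graph.

P(W|do(X)): not identifiable (no BD/FD set).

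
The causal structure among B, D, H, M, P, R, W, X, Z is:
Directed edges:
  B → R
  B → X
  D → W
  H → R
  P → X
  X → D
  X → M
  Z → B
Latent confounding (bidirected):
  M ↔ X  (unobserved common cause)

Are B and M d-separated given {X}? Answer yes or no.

Bayes-Ball from B | {X} reaches {M,P,R,Z}.
M ∈ reach(B|{X}) ⇒ B ⊥̸ M | {X}.

No — B and M are d-connected given {X}.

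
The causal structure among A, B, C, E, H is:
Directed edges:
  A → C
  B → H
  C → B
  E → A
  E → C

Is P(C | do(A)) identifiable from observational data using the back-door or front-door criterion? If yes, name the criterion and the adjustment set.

desc(A)\{A}={B,C,H}; candidates ⊆ {E}.
size 0: {}; under {} A still reaches {B,C,E,H} ∋ C.
{E}: A⊥C given {E} in G with A→· removed — back-door holds.
P(C|do(A)) = Σ_{E} P(C|A,E)·P(E).

P(C|do(A)): backdoor, adjust for {E}.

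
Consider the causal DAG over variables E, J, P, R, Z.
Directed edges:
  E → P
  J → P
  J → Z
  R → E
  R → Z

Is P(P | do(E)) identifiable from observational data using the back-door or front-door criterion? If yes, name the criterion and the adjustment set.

P(P|do(E)): backdoor, adjust for ∅.

desc(E)\{E}={P}; candidates ⊆ {J,R,Z}.
∅: E⊥P given ∅ in G with E→· removed — back-door holds.
P(P|do(E)) = P(P|E) — no adjustment needed.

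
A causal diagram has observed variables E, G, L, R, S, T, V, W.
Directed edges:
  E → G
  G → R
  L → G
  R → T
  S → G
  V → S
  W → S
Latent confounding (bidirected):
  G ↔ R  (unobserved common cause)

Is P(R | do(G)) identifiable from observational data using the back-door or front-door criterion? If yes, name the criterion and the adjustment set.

P(R|do(G)): not identifiable (no BD/FD set).

desc(G)\{G}={R,T}; candidates ⊆ {E,L,S,V,W}.
G↔R: latent back-door arc(s) into G.
size 0: {}; under {} G still reaches {E,L,R,S,T,V,W} ∋ R.
size 1: {E}, {L}, {S} …(+2); under {E} G still reaches {L,R,S,T,V,W} ∋ R.
size 2: {E,L}, {E,S}, {E,V} …(+7); under {E,L} G still reaches {R,S,T,V,W} ∋ R.
G↔R cannot be blocked by any observed set — no back-door set.
No mediator lies on a directed G→…→R path.
Neither criterion identifies P(R|do(G)) in this graph.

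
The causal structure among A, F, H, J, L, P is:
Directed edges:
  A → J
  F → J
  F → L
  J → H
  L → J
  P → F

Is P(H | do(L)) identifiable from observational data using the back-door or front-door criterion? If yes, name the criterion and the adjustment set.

P(H|do(L)): backdoor, adjust for {F}.

desc(L)\{L}={H,J}; candidates ⊆ {A,F,P}.
size 0: {}; under {} L still reaches {F,H,J,P} ∋ H.
{F}: L⊥H given {F} in G with L→· removed — back-door holds.
P(H|do(L)) = Σ_{F} P(H|L,F)·P(F).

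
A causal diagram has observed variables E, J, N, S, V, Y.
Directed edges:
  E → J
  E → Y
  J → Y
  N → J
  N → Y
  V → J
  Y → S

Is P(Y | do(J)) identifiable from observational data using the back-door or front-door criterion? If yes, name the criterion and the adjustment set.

P(Y|do(J)): backdoor, adjust for {E, N}.

desc(J)\{J}={S,Y}; candidates ⊆ {E,N,V}.
size 0: {}; under {} J still reaches {E,N,S,V,Y} ∋ Y.
size 1: {E}, {N}, {V}; under {E} J still reaches {N,S,V,Y} ∋ Y.
{E,N}: J⊥Y given {E,N} in G with J→· removed — back-door holds.
P(Y|do(J)) = Σ_{E,N} P(Y|J,E,N)·P(E,N).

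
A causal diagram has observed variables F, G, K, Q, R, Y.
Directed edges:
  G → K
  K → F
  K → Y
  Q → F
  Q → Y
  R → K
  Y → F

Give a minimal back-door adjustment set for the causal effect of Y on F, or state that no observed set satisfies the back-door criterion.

desc(Y)\{Y}={F}; candidates ⊆ {G,K,Q,R}.
size 0: {}; under {} Y still reaches {F,G,K,Q,R} ∋ F.
size 1: {G}, {K}, {Q} …(+1); under {G} Y still reaches {F,K,Q,R} ∋ F.
{K,Q}: Y⊥F given {K,Q} in G with Y→· removed — back-door holds.

Y→F: minimal back-door set {K, Q}.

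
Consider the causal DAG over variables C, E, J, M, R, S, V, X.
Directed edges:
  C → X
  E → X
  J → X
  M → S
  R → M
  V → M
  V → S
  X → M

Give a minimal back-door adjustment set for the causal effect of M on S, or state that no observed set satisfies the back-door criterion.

desc(M)\{M}={S}; candidates ⊆ {C,E,J,R,V,X}.
size 0: {}; under {} M still reaches {C,E,J,R,S,V,X} ∋ S.
{V}: M⊥S given {V} in G with M→· removed — back-door holds.

M→S: minimal back-door set {V}.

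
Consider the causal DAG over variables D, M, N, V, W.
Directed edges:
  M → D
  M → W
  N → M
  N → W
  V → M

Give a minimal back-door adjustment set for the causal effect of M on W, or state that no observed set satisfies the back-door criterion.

desc(M)\{M}={D,W}; candidates ⊆ {N,V}.
size 0: {}; under {} M still reaches {N,V,W} ∋ W.
{N}: M⊥W given {N} in G with M→· removed — back-door holds.

M→W: minimal back-door set {N}.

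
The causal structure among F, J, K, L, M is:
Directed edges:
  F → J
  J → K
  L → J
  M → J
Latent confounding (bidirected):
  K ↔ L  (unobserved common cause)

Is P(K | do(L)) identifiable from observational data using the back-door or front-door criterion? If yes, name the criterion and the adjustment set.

desc(L)\{L}={J,K}; candidates ⊆ {F,M}.
L↔K: latent back-door arc(s) into L.
size 0: {}; under {} L still reaches {K} ∋ K.
size 1: {F}, {M}; under {F} L still reaches {K} ∋ K.
size 2: {F,M}; under {F,M} L still reaches {K} ∋ K.
L↔K cannot be blocked by any observed set — no back-door set.
{J}: (i) intercepts every directed L→K path; (ii) no back-door L→{J}; (iii) {L} blocks every back-door {J}→K. Front-door holds.
P(K|do(L)) = Σ_{J} P(J|L) Σ_{L'} P(K|J,L')P(L').

P(K|do(L)): frontdoor, adjust for {J}.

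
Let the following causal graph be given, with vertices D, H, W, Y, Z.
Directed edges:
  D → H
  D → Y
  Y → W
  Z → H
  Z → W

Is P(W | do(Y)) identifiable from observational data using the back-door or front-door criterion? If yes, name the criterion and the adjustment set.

desc(Y)\{Y}={W}; candidates ⊆ {D,H,Z}.
∅: Y⊥W given ∅ in G with Y→· removed — back-door holds.
P(W|do(Y)) = P(W|Y) — no adjustment needed.

P(W|do(Y)): backdoor, adjust for ∅.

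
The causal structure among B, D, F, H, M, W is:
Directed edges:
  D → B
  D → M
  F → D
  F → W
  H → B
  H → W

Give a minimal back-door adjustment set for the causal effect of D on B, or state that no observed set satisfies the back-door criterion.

desc(D)\{D}={B,M}; candidates ⊆ {F,H,W}.
∅: D⊥B given ∅ in G with D→· removed — back-door holds.

D→B: minimal back-door set ∅.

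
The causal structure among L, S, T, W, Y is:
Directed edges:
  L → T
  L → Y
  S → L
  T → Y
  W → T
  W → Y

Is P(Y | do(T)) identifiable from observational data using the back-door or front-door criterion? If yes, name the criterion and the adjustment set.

desc(T)\{T}={Y}; candidates ⊆ {L,S,W}.
size 0: {}; under {} T still reaches {L,S,W,Y} ∋ Y.
size 1: {L}, {S}, {W}; under {L} T still reaches {W,Y} ∋ Y.
{L,W}: T⊥Y given {L,W} in G with T→· removed — back-door holds.
P(Y|do(T)) = Σ_{L,W} P(Y|T,L,W)·P(L,W).

P(Y|do(T)): backdoor, adjust for {L, W}.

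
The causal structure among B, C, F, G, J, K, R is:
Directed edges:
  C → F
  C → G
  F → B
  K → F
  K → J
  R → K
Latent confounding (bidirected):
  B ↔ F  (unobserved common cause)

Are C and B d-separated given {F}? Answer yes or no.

No — C and B are d-connected given {F}.

Bayes-Ball from C | {F} reaches {B,G,J,K,R}.
B ∈ reach(C|{F}) ⇒ C ⊥̸ B | {F}.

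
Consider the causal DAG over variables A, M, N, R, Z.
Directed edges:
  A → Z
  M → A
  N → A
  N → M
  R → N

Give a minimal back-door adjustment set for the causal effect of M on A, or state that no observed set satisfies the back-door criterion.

M→A: minimal back-door set {N}.

desc(M)\{M}={A,Z}; candidates ⊆ {N,R}.
size 0: {}; under {} M still reaches {A,N,R,Z} ∋ A.
{N}: M⊥A given {N} in G with M→· removed — back-door holds.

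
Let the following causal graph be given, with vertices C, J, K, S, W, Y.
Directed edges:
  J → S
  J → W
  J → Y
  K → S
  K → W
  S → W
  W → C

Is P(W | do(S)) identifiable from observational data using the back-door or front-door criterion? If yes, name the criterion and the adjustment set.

desc(S)\{S}={C,W}; candidates ⊆ {J,K,Y}.
size 0: {}; under {} S still reaches {C,J,K,W,Y} ∋ W.
size 1: {J}, {K}, {Y}; under {J} S still reaches {C,K,W} ∋ W.
{J,K}: S⊥W given {J,K} in G with S→· removed — back-door holds.
P(W|do(S)) = Σ_{J,K} P(W|S,J,K)·P(J,K).

P(W|do(S)): backdoor, adjust for {J, K}.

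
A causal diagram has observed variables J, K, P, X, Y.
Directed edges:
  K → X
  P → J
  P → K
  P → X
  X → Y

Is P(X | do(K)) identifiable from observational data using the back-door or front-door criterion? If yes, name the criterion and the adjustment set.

P(X|do(K)): backdoor, adjust for {P}.

desc(K)\{K}={X,Y}; candidates ⊆ {J,P}.
size 0: {}; under {} K still reaches {J,P,X,Y} ∋ X.
{P}: K⊥X given {P} in G with K→· removed — back-door holds.
P(X|do(K)) = Σ_{P} P(X|K,P)·P(P).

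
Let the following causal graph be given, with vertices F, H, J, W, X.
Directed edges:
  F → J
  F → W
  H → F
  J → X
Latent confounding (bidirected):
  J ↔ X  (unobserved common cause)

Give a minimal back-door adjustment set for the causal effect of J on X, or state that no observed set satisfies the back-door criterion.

desc(J)\{J}={X}; candidates ⊆ {F,H,W}.
J↔X: latent back-door arc(s) into J.
size 0: {}; under {} J still reaches {F,H,W,X} ∋ X.
size 1: {F}, {H}, {W}; under {F} J still reaches {X} ∋ X.
size 2: {F,H}, {F,W}, {H,W}; under {F,H} J still reaches {X} ∋ X.
J↔X cannot be blocked by any observed set — no back-door set.

J→X: no observed back-door set.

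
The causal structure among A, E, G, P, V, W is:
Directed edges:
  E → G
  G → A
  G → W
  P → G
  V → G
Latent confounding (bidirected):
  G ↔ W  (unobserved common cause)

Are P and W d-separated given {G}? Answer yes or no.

Bayes-Ball from P | {G} reaches {E,V,W}.
W ∈ reach(P|{G}) ⇒ P ⊥̸ W | {G}.

No — P and W are d-connected given {G}.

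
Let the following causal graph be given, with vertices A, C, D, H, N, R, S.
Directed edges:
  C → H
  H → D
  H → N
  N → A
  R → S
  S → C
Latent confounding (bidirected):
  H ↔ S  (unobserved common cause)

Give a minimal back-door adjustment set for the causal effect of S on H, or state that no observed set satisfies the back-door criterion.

desc(S)\{S}={A,C,D,H,N}; candidates ⊆ {R}.
S↔H: latent back-door arc(s) into S.
size 0: {}; under {} S still reaches {A,D,H,N,R} ∋ H.
size 1: {R}; under {R} S still reaches {A,D,H,N} ∋ H.
S↔H cannot be blocked by any observed set — no back-door set.

S→H: no observed back-door set.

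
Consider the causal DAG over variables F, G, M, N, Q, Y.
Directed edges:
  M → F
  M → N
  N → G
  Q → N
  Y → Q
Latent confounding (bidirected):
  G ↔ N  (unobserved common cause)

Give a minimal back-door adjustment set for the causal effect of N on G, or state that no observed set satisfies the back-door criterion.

desc(N)\{N}={G}; candidates ⊆ {F,M,Q,Y}.
N↔G: latent back-door arc(s) into N.
size 0: {}; under {} N still reaches {F,G,M,Q,Y} ∋ G.
size 1: {F}, {M}, {Q} …(+1); under {F} N still reaches {G,M,Q,Y} ∋ G.
size 2: {F,M}, {F,Q}, {F,Y} …(+3); under {F,M} N still reaches {G,Q,Y} ∋ G.
N↔G cannot be blocked by any observed set — no back-door set.

N→G: no observed back-door set.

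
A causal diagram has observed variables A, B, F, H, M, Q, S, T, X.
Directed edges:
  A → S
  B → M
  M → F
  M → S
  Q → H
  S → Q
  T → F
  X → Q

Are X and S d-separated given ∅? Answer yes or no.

Bayes-Ball from X | ∅ reaches {H,Q}.
S ∉ reach(X|∅) ⇒ X ⊥ S | ∅.

Yes — X ⊥ S | ∅.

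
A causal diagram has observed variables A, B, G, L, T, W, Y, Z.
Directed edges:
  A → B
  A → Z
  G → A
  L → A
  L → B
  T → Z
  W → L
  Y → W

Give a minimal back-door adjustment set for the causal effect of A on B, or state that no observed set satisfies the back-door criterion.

A→B: minimal back-door set {L}.

desc(A)\{A}={B,Z}; candidates ⊆ {G,L,T,W,Y}.
size 0: {}; under {} A still reaches {B,G,L,W,Y} ∋ B.
{L}: A⊥B given {L} in G with A→· removed — back-door holds.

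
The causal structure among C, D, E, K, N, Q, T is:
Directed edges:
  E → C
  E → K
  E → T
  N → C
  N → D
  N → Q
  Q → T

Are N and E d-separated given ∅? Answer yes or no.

Bayes-Ball from N | ∅ reaches {C,D,Q,T}.
E ∉ reach(N|∅) ⇒ N ⊥ E | ∅.

Yes — N ⊥ E | ∅.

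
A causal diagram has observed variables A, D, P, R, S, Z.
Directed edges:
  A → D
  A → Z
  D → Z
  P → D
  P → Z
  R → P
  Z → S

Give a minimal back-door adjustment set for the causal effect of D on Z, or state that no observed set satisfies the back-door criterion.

D→Z: minimal back-door set {A, P}.

desc(D)\{D}={S,Z}; candidates ⊆ {A,P,R}.
size 0: {}; under {} D still reaches {A,P,R,S,Z} ∋ Z.
size 1: {A}, {P}, {R}; under {A} D still reaches {P,R,S,Z} ∋ Z.
{A,P}: D⊥Z given {A,P} in G with D→· removed — back-door holds.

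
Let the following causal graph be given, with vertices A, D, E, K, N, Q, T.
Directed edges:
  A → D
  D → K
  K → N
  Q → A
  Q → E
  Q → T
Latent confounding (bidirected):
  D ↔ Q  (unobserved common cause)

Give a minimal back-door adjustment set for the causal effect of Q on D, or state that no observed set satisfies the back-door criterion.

desc(Q)\{Q}={A,D,E,K,N,T}; candidates ⊆ {—}.
Q↔D: latent back-door arc(s) into Q.
size 0: {}; under {} Q still reaches {D,K,N} ∋ D.
Q↔D cannot be blocked by any observed set — no back-door set.

Q→D: no observed back-door set.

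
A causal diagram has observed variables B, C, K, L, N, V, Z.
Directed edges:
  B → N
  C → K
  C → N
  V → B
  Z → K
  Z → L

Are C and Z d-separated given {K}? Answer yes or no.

No — C and Z are d-connected given {K}.

Bayes-Ball from C | {K} reaches {L,N,Z}.
Z ∈ reach(C|{K}) ⇒ C ⊥̸ Z | {K}.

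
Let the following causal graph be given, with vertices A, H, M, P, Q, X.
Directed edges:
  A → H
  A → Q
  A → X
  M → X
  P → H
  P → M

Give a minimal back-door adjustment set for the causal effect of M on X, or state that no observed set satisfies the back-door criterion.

desc(M)\{M}={X}; candidates ⊆ {A,H,P,Q}.
∅: M⊥X given ∅ in G with M→· removed — back-door holds.

M→X: minimal back-door set ∅.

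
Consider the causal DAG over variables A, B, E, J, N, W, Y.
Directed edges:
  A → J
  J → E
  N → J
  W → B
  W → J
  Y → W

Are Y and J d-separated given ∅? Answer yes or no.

No — Y and J are d-connected given ∅.

Bayes-Ball from Y | ∅ reaches {B,E,J,W}.
J ∈ reach(Y|∅) ⇒ Y ⊥̸ J | ∅.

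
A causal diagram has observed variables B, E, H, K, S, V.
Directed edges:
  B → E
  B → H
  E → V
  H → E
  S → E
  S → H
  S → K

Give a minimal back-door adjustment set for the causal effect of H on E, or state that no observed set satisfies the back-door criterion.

H→E: minimal back-door set {B, S}.

desc(H)\{H}={E,V}; candidates ⊆ {B,K,S}.
size 0: {}; under {} H still reaches {B,E,K,S,V} ∋ E.
size 1: {B}, {K}, {S}; under {B} H still reaches {E,K,S,V} ∋ E.
{B,S}: H⊥E given {B,S} in G with H→· removed — back-door holds.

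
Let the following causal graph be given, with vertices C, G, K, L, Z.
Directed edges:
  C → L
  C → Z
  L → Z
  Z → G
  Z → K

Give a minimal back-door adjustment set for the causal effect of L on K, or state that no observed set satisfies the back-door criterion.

L→K: minimal back-door set {C}.

desc(L)\{L}={G,K,Z}; candidates ⊆ {C}.
size 0: {}; under {} L still reaches {C,G,K,Z} ∋ K.
{C}: L⊥K given {C} in G with L→· removed — back-door holds.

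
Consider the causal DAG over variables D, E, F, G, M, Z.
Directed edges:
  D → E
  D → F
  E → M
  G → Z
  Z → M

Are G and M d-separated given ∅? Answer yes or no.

Bayes-Ball from G | ∅ reaches {M,Z}.
M ∈ reach(G|∅) ⇒ G ⊥̸ M | ∅.

No — G and M are d-connected given ∅.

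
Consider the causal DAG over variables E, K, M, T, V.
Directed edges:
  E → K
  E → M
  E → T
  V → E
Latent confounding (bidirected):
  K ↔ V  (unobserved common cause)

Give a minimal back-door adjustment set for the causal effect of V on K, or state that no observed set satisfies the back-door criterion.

desc(V)\{V}={E,K,M,T}; candidates ⊆ {—}.
V↔K: latent back-door arc(s) into V.
size 0: {}; under {} V still reaches {K} ∋ K.
V↔K cannot be blocked by any observed set — no back-door set.

V→K: no observed back-door set.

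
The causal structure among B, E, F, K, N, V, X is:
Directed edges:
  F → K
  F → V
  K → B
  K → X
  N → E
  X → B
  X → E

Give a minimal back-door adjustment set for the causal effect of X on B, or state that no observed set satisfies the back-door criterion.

X→B: minimal back-door set {K}.

desc(X)\{X}={B,E}; candidates ⊆ {F,K,N,V}.
size 0: {}; under {} X still reaches {B,F,K,V} ∋ B.
{K}: X⊥B given {K} in G with X→· removed — back-door holds.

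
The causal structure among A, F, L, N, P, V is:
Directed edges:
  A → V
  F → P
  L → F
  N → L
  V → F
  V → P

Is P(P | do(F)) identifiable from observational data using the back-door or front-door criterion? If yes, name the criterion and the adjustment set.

P(P|do(F)): backdoor, adjust for {V}.

desc(F)\{F}={P}; candidates ⊆ {A,L,N,V}.
size 0: {}; under {} F still reaches {A,L,N,P,V} ∋ P.
{V}: F⊥P given {V} in G with F→· removed — back-door holds.
P(P|do(F)) = Σ_{V} P(P|F,V)·P(V).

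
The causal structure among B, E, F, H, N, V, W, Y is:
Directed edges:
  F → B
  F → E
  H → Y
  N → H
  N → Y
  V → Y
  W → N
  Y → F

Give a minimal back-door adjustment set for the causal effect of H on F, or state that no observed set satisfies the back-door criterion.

H→F: minimal back-door set {N}.

desc(H)\{H}={B,E,F,Y}; candidates ⊆ {N,V,W}.
size 0: {}; under {} H still reaches {B,E,F,N,W,Y} ∋ F.
{N}: H⊥F given {N} in G with H→· removed — back-door holds.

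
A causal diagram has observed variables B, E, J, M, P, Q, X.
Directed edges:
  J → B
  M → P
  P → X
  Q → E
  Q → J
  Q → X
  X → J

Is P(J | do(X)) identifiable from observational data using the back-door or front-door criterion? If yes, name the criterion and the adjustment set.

desc(X)\{X}={B,J}; candidates ⊆ {E,M,P,Q}.
size 0: {}; under {} X still reaches {B,E,J,M,P,Q} ∋ J.
{Q}: X⊥J given {Q} in G with X→· removed — back-door holds.
P(J|do(X)) = Σ_{Q} P(J|X,Q)·P(Q).

P(J|do(X)): backdoor, adjust for {Q}.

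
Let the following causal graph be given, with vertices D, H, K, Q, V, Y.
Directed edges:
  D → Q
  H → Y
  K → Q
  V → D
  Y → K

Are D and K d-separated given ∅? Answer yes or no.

Bayes-Ball from D | ∅ reaches {Q,V}.
K ∉ reach(D|∅) ⇒ D ⊥ K | ∅.

Yes — D ⊥ K | ∅.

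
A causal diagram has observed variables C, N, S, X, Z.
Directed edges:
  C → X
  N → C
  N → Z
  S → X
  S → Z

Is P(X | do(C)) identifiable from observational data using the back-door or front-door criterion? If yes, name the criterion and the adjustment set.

desc(C)\{C}={X}; candidates ⊆ {N,S,Z}.
∅: C⊥X given ∅ in G with C→· removed — back-door holds.
P(X|do(C)) = P(X|C) — no adjustment needed.

P(X|do(C)): backdoor, adjust for ∅.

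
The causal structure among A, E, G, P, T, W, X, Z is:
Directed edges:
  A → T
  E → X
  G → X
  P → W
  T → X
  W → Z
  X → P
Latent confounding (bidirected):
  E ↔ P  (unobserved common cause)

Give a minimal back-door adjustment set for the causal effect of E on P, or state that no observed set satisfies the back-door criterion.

E→P: no observed back-door set.

desc(E)\{E}={P,W,X,Z}; candidates ⊆ {A,G,T}.
E↔P: latent back-door arc(s) into E.
size 0: {}; under {} E still reaches {P,W,Z} ∋ P.
size 1: {A}, {G}, {T}; under {A} E still reaches {P,W,Z} ∋ P.
size 2: {A,G}, {A,T}, {G,T}; under {A,G} E still reaches {P,W,Z} ∋ P.
E↔P cannot be blocked by any observed set — no back-door set.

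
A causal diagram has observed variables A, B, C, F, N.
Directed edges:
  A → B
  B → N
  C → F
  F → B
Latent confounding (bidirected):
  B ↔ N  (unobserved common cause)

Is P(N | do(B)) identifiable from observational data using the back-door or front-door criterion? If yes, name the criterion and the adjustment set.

P(N|do(B)): not identifiable (no BD/FD set).

desc(B)\{B}={N}; candidates ⊆ {A,C,F}.
B↔N: latent back-door arc(s) into B.
size 0: {}; under {} B still reaches {A,C,F,N} ∋ N.
size 1: {A}, {C}, {F}; under {A} B still reaches {C,F,N} ∋ N.
size 2: {A,C}, {A,F}, {C,F}; under {A,C} B still reaches {F,N} ∋ N.
B↔N cannot be blocked by any observed set — no back-door set.
No mediator lies on a directed B→…→N path.
Neither criterion identifies P(N|do(B)) in this graph.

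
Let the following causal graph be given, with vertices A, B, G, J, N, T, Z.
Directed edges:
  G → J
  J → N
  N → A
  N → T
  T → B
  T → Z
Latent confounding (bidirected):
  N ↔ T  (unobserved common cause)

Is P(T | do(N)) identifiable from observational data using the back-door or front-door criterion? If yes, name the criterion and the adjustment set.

P(T|do(N)): not identifiable (no BD/FD set).

desc(N)\{N}={A,B,T,Z}; candidates ⊆ {G,J}.
N↔T: latent back-door arc(s) into N.
size 0: {}; under {} N still reaches {B,G,J,T,Z} ∋ T.
size 1: {G}, {J}; under {G} N still reaches {B,J,T,Z} ∋ T.
size 2: {G,J}; under {G,J} N still reaches {B,T,Z} ∋ T.
N↔T cannot be blocked by any observed set — no back-door set.
No mediator lies on a directed N→…→T path.
Neither criterion identifies P(T|do(N)) in this graph.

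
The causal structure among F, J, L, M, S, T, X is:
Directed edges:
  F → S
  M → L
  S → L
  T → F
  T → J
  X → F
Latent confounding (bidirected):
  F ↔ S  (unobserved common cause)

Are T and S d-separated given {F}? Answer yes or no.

Bayes-Ball from T | {F} reaches {J,L,S,X}.
S ∈ reach(T|{F}) ⇒ T ⊥̸ S | {F}.

No — T and S are d-connected given {F}.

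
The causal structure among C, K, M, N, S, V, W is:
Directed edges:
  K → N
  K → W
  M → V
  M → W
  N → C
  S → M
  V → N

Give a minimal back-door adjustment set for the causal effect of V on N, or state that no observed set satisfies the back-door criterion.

desc(V)\{V}={C,N}; candidates ⊆ {K,M,S,W}.
∅: V⊥N given ∅ in G with V→· removed — back-door holds.

V→N: minimal back-door set ∅.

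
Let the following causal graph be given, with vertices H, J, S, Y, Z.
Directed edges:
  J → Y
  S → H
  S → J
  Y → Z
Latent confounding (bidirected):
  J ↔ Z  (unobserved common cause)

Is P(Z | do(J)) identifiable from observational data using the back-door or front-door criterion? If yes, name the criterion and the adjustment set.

P(Z|do(J)): frontdoor, adjust for {Y}.

desc(J)\{J}={Y,Z}; candidates ⊆ {H,S}.
J↔Z: latent back-door arc(s) into J.
size 0: {}; under {} J still reaches {H,S,Z} ∋ Z.
size 1: {H}, {S}; under {H} J still reaches {S,Z} ∋ Z.
size 2: {H,S}; under {H,S} J still reaches {Z} ∋ Z.
J↔Z cannot be blocked by any observed set — no back-door set.
{Y}: (i) intercepts every directed J→Z path; (ii) no back-door J→{Y}; (iii) {J} blocks every back-door {Y}→Z. Front-door holds.
P(Z|do(J)) = Σ_{Y} P(Y|J) Σ_{J'} P(Z|Y,J')P(J').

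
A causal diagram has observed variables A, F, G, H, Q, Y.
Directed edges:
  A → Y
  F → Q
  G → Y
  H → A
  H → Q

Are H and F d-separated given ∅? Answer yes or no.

Yes — H ⊥ F | ∅.

Bayes-Ball from H | ∅ reaches {A,Q,Y}.
F ∉ reach(H|∅) ⇒ H ⊥ F | ∅.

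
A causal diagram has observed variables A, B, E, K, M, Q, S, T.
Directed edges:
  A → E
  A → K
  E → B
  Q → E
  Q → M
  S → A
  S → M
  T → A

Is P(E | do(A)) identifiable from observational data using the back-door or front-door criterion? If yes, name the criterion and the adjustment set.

desc(A)\{A}={B,E,K}; candidates ⊆ {M,Q,S,T}.
∅: A⊥E given ∅ in G with A→· removed — back-door holds.
P(E|do(A)) = P(E|A) — no adjustment needed.

P(E|do(A)): backdoor, adjust for ∅.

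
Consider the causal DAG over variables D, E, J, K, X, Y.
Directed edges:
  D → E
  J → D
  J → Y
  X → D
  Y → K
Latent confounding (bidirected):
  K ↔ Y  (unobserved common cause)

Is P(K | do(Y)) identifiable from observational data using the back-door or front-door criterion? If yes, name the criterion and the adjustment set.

desc(Y)\{Y}={K}; candidates ⊆ {D,E,J,X}.
Y↔K: latent back-door arc(s) into Y.
size 0: {}; under {} Y still reaches {D,E,J,K} ∋ K.
size 1: {D}, {E}, {J} …(+1); under {D} Y still reaches {J,K,X} ∋ K.
size 2: {D,E}, {D,J}, {D,X} …(+3); under {D,E} Y still reaches {J,K,X} ∋ K.
Y↔K cannot be blocked by any observed set — no back-door set.
No mediator lies on a directed Y→…→K path.
Neither criterion identifies P(K|do(Y)) in this graph.

P(K|do(Y)): not identifiable (no BD/FD set).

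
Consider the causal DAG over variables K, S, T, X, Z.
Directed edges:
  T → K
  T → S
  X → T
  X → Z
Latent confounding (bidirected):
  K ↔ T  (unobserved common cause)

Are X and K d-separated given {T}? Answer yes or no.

No — X and K are d-connected given {T}.

Bayes-Ball from X | {T} reaches {K,Z}.
K ∈ reach(X|{T}) ⇒ X ⊥̸ K | {T}.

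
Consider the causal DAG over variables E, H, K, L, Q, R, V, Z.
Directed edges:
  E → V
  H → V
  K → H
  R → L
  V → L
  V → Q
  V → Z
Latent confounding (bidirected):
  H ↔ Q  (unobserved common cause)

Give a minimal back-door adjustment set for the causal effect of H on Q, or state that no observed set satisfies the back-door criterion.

desc(H)\{H}={L,Q,V,Z}; candidates ⊆ {E,K,R}.
H↔Q: latent back-door arc(s) into H.
size 0: {}; under {} H still reaches {K,Q} ∋ Q.
size 1: {E}, {K}, {R}; under {E} H still reaches {K,Q} ∋ Q.
size 2: {E,K}, {E,R}, {K,R}; under {E,K} H still reaches {Q} ∋ Q.
H↔Q cannot be blocked by any observed set — no back-door set.

H→Q: no observed back-door set.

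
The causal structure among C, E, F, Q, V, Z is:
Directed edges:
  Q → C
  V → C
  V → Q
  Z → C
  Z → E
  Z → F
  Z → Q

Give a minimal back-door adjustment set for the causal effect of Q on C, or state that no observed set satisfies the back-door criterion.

Q→C: minimal back-door set {V, Z}.

desc(Q)\{Q}={C}; candidates ⊆ {E,F,V,Z}.
size 0: {}; under {} Q still reaches {C,E,F,V,Z} ∋ C.
size 1: {E}, {F}, {V} …(+1); under {E} Q still reaches {C,F,V,Z} ∋ C.
{V,Z}: Q⊥C given {V,Z} in G with Q→· removed — back-door holds.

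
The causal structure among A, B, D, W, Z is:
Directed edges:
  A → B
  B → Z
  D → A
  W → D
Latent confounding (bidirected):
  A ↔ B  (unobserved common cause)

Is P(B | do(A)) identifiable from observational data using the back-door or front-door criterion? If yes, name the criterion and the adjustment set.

desc(A)\{A}={B,Z}; candidates ⊆ {D,W}.
A↔B: latent back-door arc(s) into A.
size 0: {}; under {} A still reaches {B,D,W,Z} ∋ B.
size 1: {D}, {W}; under {D} A still reaches {B,Z} ∋ B.
size 2: {D,W}; under {D,W} A still reaches {B,Z} ∋ B.
A↔B cannot be blocked by any observed set — no back-door set.
No mediator lies on a directed A→…→B path.
Neither criterion identifies P(B|do(A)) in this graph.

P(B|do(A)): not identifiable (no BD/FD set).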